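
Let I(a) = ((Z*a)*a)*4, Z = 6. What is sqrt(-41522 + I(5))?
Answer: I*sqrt(40922) ≈ 202.29*I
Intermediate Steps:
I(a) = 24*a**2 (I(a) = ((6*a)*a)*4 = (6*a**2)*4 = 24*a**2)
sqrt(-41522 + I(5)) = sqrt(-41522 + 24*5**2) = sqrt(-41522 + 24*25) = sqrt(-41522 + 600) = sqrt(-40922) = I*sqrt(40922)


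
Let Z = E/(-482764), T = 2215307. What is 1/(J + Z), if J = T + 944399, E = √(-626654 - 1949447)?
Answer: 66945862898357216/211529244675116685772687 + 482764*I*√2576101/2326821691426283543499557 ≈ 3.1649e-7 + 3.3301e-16*I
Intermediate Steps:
E = I*√2576101 (E = √(-2576101) = I*√2576101 ≈ 1605.0*I)
Z = -I*√2576101/482764 (Z = (I*√2576101)/(-482764) = (I*√2576101)*(-1/482764) = -I*√2576101/482764 ≈ -0.0033247*I)
J = 3159706 (J = 2215307 + 944399 = 3159706)
1/(J + Z) = 1/(3159706 - I*√2576101/482764)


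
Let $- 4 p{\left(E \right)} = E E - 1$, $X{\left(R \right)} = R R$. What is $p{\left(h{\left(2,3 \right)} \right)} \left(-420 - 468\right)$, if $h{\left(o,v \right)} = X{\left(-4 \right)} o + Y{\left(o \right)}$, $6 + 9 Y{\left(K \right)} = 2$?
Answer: $\frac{5962550}{27} \approx 2.2084 \cdot 10^{5}$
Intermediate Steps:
$X{\left(R \right)} = R^{2}$
$Y{\left(K \right)} = - \frac{4}{9}$ ($Y{\left(K \right)} = - \frac{2}{3} + \frac{1}{9} \cdot 2 = - \frac{2}{3} + \frac{2}{9} = - \frac{4}{9}$)
$h{\left(o,v \right)} = - \frac{4}{9} + 16 o$ ($h{\left(o,v \right)} = \left(-4\right)^{2} o - \frac{4}{9} = 16 o - \frac{4}{9} = - \frac{4}{9} + 16 o$)
$p{\left(E \right)} = \frac{1}{4} - \frac{E^{2}}{4}$ ($p{\left(E \right)} = - \frac{E E - 1}{4} = - \frac{E^{2} - 1}{4} = - \frac{-1 + E^{2}}{4} = \frac{1}{4} - \frac{E^{2}}{4}$)
$p{\left(h{\left(2,3 \right)} \right)} \left(-420 - 468\right) = \left(\frac{1}{4} - \frac{\left(- \frac{4}{9} + 16 \cdot 2\right)^{2}}{4}\right) \left(-420 - 468\right) = \left(\frac{1}{4} - \frac{\left(- \frac{4}{9} + 32\right)^{2}}{4}\right) \left(-888\right) = \left(\frac{1}{4} - \frac{\left(\frac{284}{9}\right)^{2}}{4}\right) \left(-888\right) = \left(\frac{1}{4} - \frac{20164}{81}\right) \left(-888\right) = \left(- \frac{80575}{324}\right) \left(-888\right) = \frac{5962550}{27}$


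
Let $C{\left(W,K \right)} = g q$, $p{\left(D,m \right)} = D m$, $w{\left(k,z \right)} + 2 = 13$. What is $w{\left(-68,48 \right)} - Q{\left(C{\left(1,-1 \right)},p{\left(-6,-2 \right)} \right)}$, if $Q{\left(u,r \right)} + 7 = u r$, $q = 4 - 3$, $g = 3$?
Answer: $-18$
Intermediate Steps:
$w{\left(k,z \right)} = 11$ ($w{\left(k,z \right)} = -2 + 13 = 11$)
$q = 1$ ($q = 4 - 3 = 1$)
$C{\left(W,K \right)} = 3$ ($C{\left(W,K \right)} = 3 \cdot 1 = 3$)
$Q{\left(u,r \right)} = -7 + r u$ ($Q{\left(u,r \right)} = -7 + u r = -7 + r u$)
$w{\left(-68,48 \right)} - Q{\left(C{\left(1,-1 \right)},p{\left(-6,-2 \right)} \right)} = 11 - \left(-7 + \left(-6\right) \left(-2\right) 3\right) = 11 - \left(-7 + 12 \cdot 3\right) = 11 - \left(-7 + 36\right) = 11 - 29 = -18$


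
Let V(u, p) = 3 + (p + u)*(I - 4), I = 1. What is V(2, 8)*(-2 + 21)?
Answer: -513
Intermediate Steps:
V(u, p) = 3 - 3*p - 3*u (V(u, p) = 3 + (p + u)*(1 - 4) = 3 + (p + u)*(-3) = 3 + (-3*p - 3*u) = 3 - 3*p - 3*u)
V(2, 8)*(-2 + 21) = (3 - 3*8 - 3*2)*(-2 + 21) = (3 - 24 - 6)*19 = -27*19 = -513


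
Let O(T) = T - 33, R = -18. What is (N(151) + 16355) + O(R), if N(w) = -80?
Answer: 16224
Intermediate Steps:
O(T) = -33 + T
(N(151) + 16355) + O(R) = (-80 + 16355) + (-33 - 18) = 16275 - 51 = 16224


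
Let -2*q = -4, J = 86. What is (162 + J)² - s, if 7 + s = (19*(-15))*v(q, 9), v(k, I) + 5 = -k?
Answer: 59516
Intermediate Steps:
q = 2 (q = -½*(-4) = 2)
v(k, I) = -5 - k
s = 1988 (s = -7 + (19*(-15))*(-5 - 1*2) = -7 - 285*(-5 - 2) = -7 - 285*(-7) = -7 + 1995 = 1988)
(162 + J)² - s = (162 + 86)² - 1*1988 = 248² - 1988 = 61504 - 1988 = 59516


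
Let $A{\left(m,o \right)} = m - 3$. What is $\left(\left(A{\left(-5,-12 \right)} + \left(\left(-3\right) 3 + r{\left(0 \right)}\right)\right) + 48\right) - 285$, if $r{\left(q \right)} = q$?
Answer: $-254$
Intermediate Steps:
$A{\left(m,o \right)} = -3 + m$ ($A{\left(m,o \right)} = m - 3 = -3 + m$)
$\left(\left(A{\left(-5,-12 \right)} + \left(\left(-3\right) 3 + r{\left(0 \right)}\right)\right) + 48\right) - 285 = \left(\left(\left(-3 - 5\right) + \left(\left(-3\right) 3 + 0\right)\right) + 48\right) - 285 = \left(\left(-8 + \left(-9 + 0\right)\right) + 48\right) - 285 = \left(\left(-8 - 9\right) + 48\right) - 285 = \left(-17 + 48\right) - 285 = 31 - 285 = -254$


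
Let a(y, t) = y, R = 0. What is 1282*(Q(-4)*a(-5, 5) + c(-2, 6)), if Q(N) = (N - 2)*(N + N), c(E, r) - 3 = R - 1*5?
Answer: -310244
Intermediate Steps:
c(E, r) = -2 (c(E, r) = 3 + (0 - 1*5) = 3 + (0 - 5) = 3 - 5 = -2)
Q(N) = 2*N*(-2 + N) (Q(N) = (-2 + N)*(2*N) = 2*N*(-2 + N))
1282*(Q(-4)*a(-5, 5) + c(-2, 6)) = 1282*((2*(-4)*(-2 - 4))*(-5) - 2) = 1282*((2*(-4)*(-6))*(-5) - 2) = 1282*(48*(-5) - 2) = 1282*(-240 - 2) = 1282*(-242) = -310244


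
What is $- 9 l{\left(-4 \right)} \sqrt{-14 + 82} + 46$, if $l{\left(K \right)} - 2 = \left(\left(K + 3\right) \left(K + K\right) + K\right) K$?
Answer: $46 + 252 \sqrt{17} \approx 1085.0$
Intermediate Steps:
$l{\left(K \right)} = 2 + K \left(K + 2 K \left(3 + K\right)\right)$ ($l{\left(K \right)} = 2 + \left(\left(K + 3\right) \left(K + K\right) + K\right) K = 2 + \left(\left(3 + K\right) 2 K + K\right) K = 2 + \left(2 K \left(3 + K\right) + K\right) K = 2 + \left(K + 2 K \left(3 + K\right)\right) K = 2 + K \left(K + 2 K \left(3 + K\right)\right)$)
$- 9 l{\left(-4 \right)} \sqrt{-14 + 82} + 46 = - 9 \left(2 + 2 \left(-4\right)^{3} + 7 \left(-4\right)^{2}\right) \sqrt{-14 + 82} + 46 = - 9 \left(2 + 2 \left(-64\right) + 7 \cdot 16\right) \sqrt{68} + 46 = - 9 \left(2 - 128 + 112\right) 2 \sqrt{17} + 46 = \left(-9\right) \left(-14\right) 2 \sqrt{17} + 46 = 126 \cdot 2 \sqrt{17} + 46 = 252 \sqrt{17} + 46 = 46 + 252 \sqrt{17}$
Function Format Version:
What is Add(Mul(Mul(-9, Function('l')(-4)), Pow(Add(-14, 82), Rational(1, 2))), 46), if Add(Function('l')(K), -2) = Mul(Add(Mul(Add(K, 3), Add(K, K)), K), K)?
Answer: Add(46, Mul(252, Pow(17, Rational(1, 2)))) ≈ 1085.0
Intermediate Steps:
Function('l')(K) = Add(2, Mul(K, Add(K, Mul(2, K, Add(3, K))))) (Function('l')(K) = Add(2, Mul(Add(Mul(Add(K, 3), Add(K, K)), K), K)) = Add(2, Mul(Add(Mul(Add(3, K), Mul(2, K)), K), K)) = Add(2, Mul(Add(Mul(2, K, Add(3, K)), K), K)) = Add(2, Mul(Add(K, Mul(2, K, Add(3, K))), K)) = Add(2, Mul(K, Add(K, Mul(2, K, Add(3, K))))))
Add(Mul(Mul(-9, Function('l')(-4)), Pow(Add(-14, 82), Rational(1, 2))), 46) = Add(Mul(Mul(-9, Add(2, Mul(2, Pow(-4, 3)), Mul(7, Pow(-4, 2)))), Pow(Add(-14, 82), Rational(1, 2))), 46) = Add(Mul(Mul(-9, Add(2, Mul(2, -64), Mul(7, 16))), Pow(68, Rational(1, 2))), 46) = Add(Mul(Mul(-9, Add(2, -128, 112)), Mul(2, Pow(17, Rational(1, 2)))), 46) = Add(Mul(Mul(-9, -14), Mul(2, Pow(17, Rational(1, 2)))), 46) = Add(Mul(126, Mul(2, Pow(17, Rational(1, 2)))), 46) = Add(Mul(252, Pow(17, Rational(1, 2))), 46) = Add(46, Mul(252, Pow(17, Rational(1, 2))))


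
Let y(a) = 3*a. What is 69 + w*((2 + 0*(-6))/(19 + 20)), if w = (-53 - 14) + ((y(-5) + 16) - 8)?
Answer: 2543/39 ≈ 65.205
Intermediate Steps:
w = -74 (w = (-53 - 14) + ((3*(-5) + 16) - 8) = -67 + ((-15 + 16) - 8) = -67 + (1 - 8) = -67 - 7 = -74)
69 + w*((2 + 0*(-6))/(19 + 20)) = 69 - 74*(2 + 0*(-6))/(19 + 20) = 69 - 74*(2 + 0)/39 = 69 - 148/39 = 2543/39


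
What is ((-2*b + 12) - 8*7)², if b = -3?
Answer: 1444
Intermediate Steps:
((-2*b + 12) - 8*7)² = ((-2*(-3) + 12) - 8*7)² = ((6 + 12) - 56)² = (18 - 56)² = (-38)² = 1444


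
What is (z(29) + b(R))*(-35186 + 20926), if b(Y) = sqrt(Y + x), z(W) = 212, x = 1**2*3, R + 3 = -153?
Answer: -3023120 - 42780*I*sqrt(17) ≈ -3.0231e+6 - 1.7639e+5*I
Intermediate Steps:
R = -156 (R = -3 - 153 = -156)
x = 3 (x = 1*3 = 3)
b(Y) = sqrt(3 + Y) (b(Y) = sqrt(Y + 3) = sqrt(3 + Y))
(z(29) + b(R))*(-35186 + 20926) = (212 + sqrt(3 - 156))*(-35186 + 20926) = (212 + sqrt(-153))*(-14260) = (212 + 3*I*sqrt(17))*(-14260) = -3023120 - 42780*I*sqrt(17)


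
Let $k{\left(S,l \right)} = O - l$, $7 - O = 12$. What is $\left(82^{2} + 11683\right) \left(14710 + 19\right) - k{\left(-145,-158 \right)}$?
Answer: $271116550$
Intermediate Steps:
$O = -5$ ($O = 7 - 12 = -5$)
$k{\left(S,l \right)} = -5 - l$
$\left(82^{2} + 11683\right) \left(14710 + 19\right) - k{\left(-145,-158 \right)} = \left(82^{2} + 11683\right) \left(14710 + 19\right) - \left(-5 - -158\right) = \left(6724 + 11683\right) 14729 - \left(-5 + 158\right) = 18407 \cdot 14729 - 153 = 271116703 - 153 = 271116550$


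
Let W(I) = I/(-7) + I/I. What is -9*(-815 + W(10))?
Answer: 51372/7 ≈ 7338.9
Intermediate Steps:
W(I) = 1 - I/7 (W(I) = I*(-⅐) + 1 = -I/7 + 1 = 1 - I/7)
-9*(-815 + W(10)) = -9*(-815 + (1 - ⅐*10)) = -9*(-815 + (1 - 10/7)) = -9*(-815 - 3/7) = -9*(-5708/7) = 51372/7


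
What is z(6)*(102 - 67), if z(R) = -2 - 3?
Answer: -175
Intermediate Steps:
z(R) = -5
z(6)*(102 - 67) = -5*(102 - 67) = -5*35 = -175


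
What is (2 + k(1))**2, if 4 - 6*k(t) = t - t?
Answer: 64/9 ≈ 7.1111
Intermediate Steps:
k(t) = 2/3 (k(t) = 2/3 - (t - t)/6 = 2/3 - 1/6*0 = 2/3 + 0 = 2/3)
(2 + k(1))**2 = (2 + 2/3)**2 = (8/3)**2 = 64/9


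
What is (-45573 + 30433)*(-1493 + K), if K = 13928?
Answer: -188265900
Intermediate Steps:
(-45573 + 30433)*(-1493 + K) = (-45573 + 30433)*(-1493 + 13928) = -15140*12435 = -188265900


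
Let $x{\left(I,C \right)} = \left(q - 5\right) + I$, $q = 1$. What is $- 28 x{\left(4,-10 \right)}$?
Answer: $0$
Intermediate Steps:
$x{\left(I,C \right)} = -4 + I$ ($x{\left(I,C \right)} = \left(1 - 5\right) + I = -4 + I$)
$- 28 x{\left(4,-10 \right)} = - 28 \left(-4 + 4\right) = \left(-28\right) 0 = 0$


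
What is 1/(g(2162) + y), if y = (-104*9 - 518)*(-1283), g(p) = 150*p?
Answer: 1/2189782 ≈ 4.5667e-7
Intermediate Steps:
y = 1865482 (y = (-936 - 518)*(-1283) = -1454*(-1283) = 1865482)
1/(g(2162) + y) = 1/(150*2162 + 1865482) = 1/(324300 + 1865482) = 1/2189782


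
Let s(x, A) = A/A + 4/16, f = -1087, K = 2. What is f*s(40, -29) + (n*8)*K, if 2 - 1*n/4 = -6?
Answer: -3387/4 ≈ -846.75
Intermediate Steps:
n = 32 (n = 8 - 4*(-6) = 8 + 24 = 32)
s(x, A) = 5/4 (s(x, A) = 1 + 4*(1/16) = 1 + ¼ = 5/4)
f*s(40, -29) + (n*8)*K = -1087*5/4 + (32*8)*2 = -5435/4 + 256*2 = -5435/4 + 512 = -3387/4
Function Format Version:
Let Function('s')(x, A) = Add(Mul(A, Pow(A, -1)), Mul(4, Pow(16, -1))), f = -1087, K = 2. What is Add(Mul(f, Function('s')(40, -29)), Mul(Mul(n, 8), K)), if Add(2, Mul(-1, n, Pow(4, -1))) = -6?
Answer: Rational(-3387, 4) ≈ -846.75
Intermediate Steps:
n = 32 (n = Add(8, Mul(-4, -6)) = Add(8, 24) = 32)
Function('s')(x, A) = Rational(5, 4) (Function('s')(x, A) = Add(1, Mul(4, Rational(1, 16))) = Add(1, Rational(1, 4)) = Rational(5, 4))
Add(Mul(f, Function('s')(40, -29)), Mul(Mul(n, 8), K)) = Add(Mul(-1087, Rational(5, 4)), Mul(Mul(32, 8), 2)) = Add(Rational(-5435, 4), Mul(256, 2)) = Add(Rational(-5435, 4), 512) = Rational(-3387, 4)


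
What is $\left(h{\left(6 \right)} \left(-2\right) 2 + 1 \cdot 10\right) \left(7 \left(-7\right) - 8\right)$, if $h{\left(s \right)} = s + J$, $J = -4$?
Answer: $-114$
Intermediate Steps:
$h{\left(s \right)} = -4 + s$ ($h{\left(s \right)} = s - 4 = -4 + s$)
$\left(h{\left(6 \right)} \left(-2\right) 2 + 1 \cdot 10\right) \left(7 \left(-7\right) - 8\right) = \left(\left(-4 + 6\right) \left(-2\right) 2 + 1 \cdot 10\right) \left(7 \left(-7\right) - 8\right) = \left(2 \left(-2\right) 2 + 10\right) \left(-49 - 8\right) = \left(\left(-4\right) 2 + 10\right) \left(-57\right) = \left(-8 + 10\right) \left(-57\right) = 2 \left(-57\right) = -114$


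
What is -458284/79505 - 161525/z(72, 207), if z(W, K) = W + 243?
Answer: -371040131/715545 ≈ -518.54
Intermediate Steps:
z(W, K) = 243 + W
-458284/79505 - 161525/z(72, 207) = -458284/79505 - 161525/(243 + 72) = -458284*1/79505 - 161525/315 = -458284/79505 - 161525*1/315 = -458284/79505 - 4615/9 = -371040131/715545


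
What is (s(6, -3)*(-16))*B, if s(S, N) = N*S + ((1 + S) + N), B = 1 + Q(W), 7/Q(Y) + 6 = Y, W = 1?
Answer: -448/5 ≈ -89.600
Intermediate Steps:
Q(Y) = 7/(-6 + Y)
B = -2/5 (B = 1 + 7/(-6 + 1) = 1 + 7/(-5) = 1 + 7*(-1/5) = 1 - 7/5 = -2/5 ≈ -0.40000)
s(S, N) = 1 + N + S + N*S (s(S, N) = N*S + (1 + N + S) = 1 + N + S + N*S)
(s(6, -3)*(-16))*B = ((1 - 3 + 6 - 3*6)*(-16))*(-2/5) = ((1 - 3 + 6 - 18)*(-16))*(-2/5) = -14*(-16)*(-2/5) = 224*(-2/5) = -448/5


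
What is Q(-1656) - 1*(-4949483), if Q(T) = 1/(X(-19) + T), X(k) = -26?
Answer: 8325030405/1682 ≈ 4.9495e+6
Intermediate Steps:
Q(T) = 1/(-26 + T)
Q(-1656) - 1*(-4949483) = 1/(-26 - 1656) - 1*(-4949483) = 1/(-1682) + 4949483 = -1/1682 + 4949483 = 8325030405/1682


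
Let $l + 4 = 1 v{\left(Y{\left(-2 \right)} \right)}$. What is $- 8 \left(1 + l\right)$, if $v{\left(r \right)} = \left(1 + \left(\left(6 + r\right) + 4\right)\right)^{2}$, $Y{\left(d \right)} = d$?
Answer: $-624$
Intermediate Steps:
$v{\left(r \right)} = \left(11 + r\right)^{2}$ ($v{\left(r \right)} = \left(1 + \left(10 + r\right)\right)^{2} = \left(11 + r\right)^{2}$)
$l = 77$ ($l = -4 + 1 \left(11 - 2\right)^{2} = -4 + 1 \cdot 9^{2} = -4 + 1 \cdot 81 = -4 + 81 = 77$)
$- 8 \left(1 + l\right) = - 8 \left(1 + 77\right) = \left(-8\right) 78 = -624$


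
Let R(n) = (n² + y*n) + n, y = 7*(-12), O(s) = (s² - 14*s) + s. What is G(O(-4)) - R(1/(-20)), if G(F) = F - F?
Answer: -1661/400 ≈ -4.1525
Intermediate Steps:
O(s) = s² - 13*s
y = -84
G(F) = 0
R(n) = n² - 83*n (R(n) = (n² - 84*n) + n = n² - 83*n)
G(O(-4)) - R(1/(-20)) = 0 - (-83 + 1/(-20))/(-20) = 0 - (-1)*(-83 - 1/20)/20 = 0 - (-1)*(-1661)/(20*20) = 0 - 1*1661/400 = 0 - 1661/400 = -1661/400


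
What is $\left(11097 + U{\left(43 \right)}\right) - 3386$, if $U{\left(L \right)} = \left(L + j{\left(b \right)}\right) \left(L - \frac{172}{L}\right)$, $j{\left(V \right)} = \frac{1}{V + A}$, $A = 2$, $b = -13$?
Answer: $\frac{103229}{11} \approx 9384.5$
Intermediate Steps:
$j{\left(V \right)} = \frac{1}{2 + V}$ ($j{\left(V \right)} = \frac{1}{V + 2} = \frac{1}{2 + V}$)
$U{\left(L \right)} = \left(- \frac{1}{11} + L\right) \left(L - \frac{172}{L}\right)$ ($U{\left(L \right)} = \left(L + \frac{1}{2 - 13}\right) \left(L - \frac{172}{L}\right) = \left(L + \frac{1}{-11}\right) \left(L - \frac{172}{L}\right) = \left(L - \frac{1}{11}\right) \left(L - \frac{172}{L}\right) = \left(- \frac{1}{11} + L\right) \left(L - \frac{172}{L}\right)$)
$\left(11097 + U{\left(43 \right)}\right) - 3386 = \left(11097 + \left(-172 + 43^{2} - \frac{43}{11} + \frac{172}{11 \cdot 43}\right)\right) - 3386 = \left(11097 + \left(-172 + 1849 - \frac{43}{11} + \frac{172}{11} \cdot \frac{1}{43}\right)\right) - 3386 = \left(11097 + \left(-172 + 1849 - \frac{43}{11} + \frac{4}{11}\right)\right) - 3386 = \left(11097 + \frac{18408}{11}\right) - 3386 = \frac{140475}{11} - 3386 = \frac{103229}{11}$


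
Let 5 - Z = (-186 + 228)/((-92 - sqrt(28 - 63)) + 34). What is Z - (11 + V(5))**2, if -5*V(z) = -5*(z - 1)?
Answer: -248448/1133 - 14*I*sqrt(35)/1133 ≈ -219.28 - 0.073102*I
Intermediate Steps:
V(z) = -1 + z (V(z) = -(-1)*(z - 1) = -(-1)*(-1 + z) = -(5 - 5*z)/5 = -1 + z)
Z = 5 - 42/(-58 - I*sqrt(35)) (Z = 5 - (-186 + 228)/((-92 - sqrt(28 - 63)) + 34) = 5 - 42/((-92 - sqrt(-35)) + 34) = 5 - 42/((-92 - I*sqrt(35)) + 34) = 5 - 42/(-58 - I*sqrt(35)) ≈ 5.7167 - 0.073102*I)
Z - (11 + V(5))**2 = (6477/1133 - 14*I*sqrt(35)/1133) - (11 + (-1 + 5))**2 = (6477/1133 - 14*I*sqrt(35)/1133) - (11 + 4)**2 = (6477/1133 - 14*I*sqrt(35)/1133) - 1*15**2 = (6477/1133 - 14*I*sqrt(35)/1133) - 1*225 = (6477/1133 - 14*I*sqrt(35)/1133) - 225 = -248448/1133 - 14*I*sqrt(35)/1133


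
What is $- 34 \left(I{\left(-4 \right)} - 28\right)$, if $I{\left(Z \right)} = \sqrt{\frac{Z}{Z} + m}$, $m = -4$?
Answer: $952 - 34 i \sqrt{3} \approx 952.0 - 58.89 i$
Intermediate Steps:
$I{\left(Z \right)} = i \sqrt{3}$ ($I{\left(Z \right)} = \sqrt{\frac{Z}{Z} - 4} = \sqrt{1 - 4} = \sqrt{-3} = i \sqrt{3}$)
$- 34 \left(I{\left(-4 \right)} - 28\right) = - 34 \left(i \sqrt{3} - 28\right) = - 34 \left(-28 + i \sqrt{3}\right) = 952 - 34 i \sqrt{3}$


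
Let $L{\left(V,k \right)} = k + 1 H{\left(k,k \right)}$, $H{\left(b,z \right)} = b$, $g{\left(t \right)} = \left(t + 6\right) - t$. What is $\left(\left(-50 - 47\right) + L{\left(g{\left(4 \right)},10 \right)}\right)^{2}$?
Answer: $5929$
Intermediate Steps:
$g{\left(t \right)} = 6$ ($g{\left(t \right)} = \left(6 + t\right) - t = 6$)
$L{\left(V,k \right)} = 2 k$ ($L{\left(V,k \right)} = k + 1 k = k + k = 2 k$)
$\left(\left(-50 - 47\right) + L{\left(g{\left(4 \right)},10 \right)}\right)^{2} = \left(\left(-50 - 47\right) + 2 \cdot 10\right)^{2} = \left(-97 + 20\right)^{2} = \left(-77\right)^{2} = 5929$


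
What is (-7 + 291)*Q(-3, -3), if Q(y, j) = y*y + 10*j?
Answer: -5964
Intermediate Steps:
Q(y, j) = y² + 10*j
(-7 + 291)*Q(-3, -3) = (-7 + 291)*((-3)² + 10*(-3)) = 284*(9 - 30) = 284*(-21) = -5964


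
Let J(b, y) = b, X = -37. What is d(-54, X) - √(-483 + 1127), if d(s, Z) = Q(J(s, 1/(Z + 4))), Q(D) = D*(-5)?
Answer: 270 - 2*√161 ≈ 244.62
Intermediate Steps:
Q(D) = -5*D
d(s, Z) = -5*s
d(-54, X) - √(-483 + 1127) = -5*(-54) - √(-483 + 1127) = 270 - √644 = 270 - 2*√161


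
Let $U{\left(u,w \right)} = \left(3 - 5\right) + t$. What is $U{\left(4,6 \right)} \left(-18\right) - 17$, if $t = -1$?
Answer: $37$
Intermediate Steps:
$U{\left(u,w \right)} = -3$ ($U{\left(u,w \right)} = \left(3 - 5\right) - 1 = -2 - 1 = -3$)
$U{\left(4,6 \right)} \left(-18\right) - 17 = \left(-3\right) \left(-18\right) - 17 = 54 - 17 = 37$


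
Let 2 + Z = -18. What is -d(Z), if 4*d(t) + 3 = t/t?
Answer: 1/2 ≈ 0.50000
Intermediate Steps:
Z = -20 (Z = -2 - 18 = -20)
d(t) = -1/2 (d(t) = -3/4 + (t/t)/4 = -3/4 + (1/4)*1 = -3/4 + 1/4 = -1/2)
-d(Z) = -1*(-1/2) = 1/2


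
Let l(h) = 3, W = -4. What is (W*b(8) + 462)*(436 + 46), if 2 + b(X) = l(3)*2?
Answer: 214972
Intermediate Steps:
b(X) = 4 (b(X) = -2 + 3*2 = -2 + 6 = 4)
(W*b(8) + 462)*(436 + 46) = (-4*4 + 462)*(436 + 46) = (-16 + 462)*482 = 446*482 = 214972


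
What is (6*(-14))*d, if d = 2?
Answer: -168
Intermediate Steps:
(6*(-14))*d = (6*(-14))*2 = -84*2 = -168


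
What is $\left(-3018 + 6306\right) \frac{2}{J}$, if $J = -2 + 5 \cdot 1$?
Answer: $2192$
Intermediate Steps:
$J = 3$ ($J = -2 + 5 = 3$)
$\left(-3018 + 6306\right) \frac{2}{J} = \left(-3018 + 6306\right) \frac{2}{3} = 3288 \cdot 2 \cdot \frac{1}{3} = 3288 \cdot \frac{2}{3} = 2192$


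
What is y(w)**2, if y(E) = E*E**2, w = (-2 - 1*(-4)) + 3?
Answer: 15625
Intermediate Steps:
w = 5 (w = (-2 + 4) + 3 = 2 + 3 = 5)
y(E) = E**3
y(w)**2 = (5**3)**2 = 125**2 = 15625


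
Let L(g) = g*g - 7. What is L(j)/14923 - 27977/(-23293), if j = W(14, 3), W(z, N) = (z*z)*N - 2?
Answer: 8416060748/347601439 ≈ 24.212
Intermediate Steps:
W(z, N) = -2 + N*z² (W(z, N) = z²*N - 2 = N*z² - 2 = -2 + N*z²)
j = 586 (j = -2 + 3*14² = -2 + 3*196 = -2 + 588 = 586)
L(g) = -7 + g² (L(g) = g² - 7 = -7 + g²)
L(j)/14923 - 27977/(-23293) = (-7 + 586²)/14923 - 27977/(-23293) = (-7 + 343396)*(1/14923) - 27977*(-1/23293) = 343389*(1/14923) + 27977/23293 = 343389/14923 + 27977/23293 = 8416060748/347601439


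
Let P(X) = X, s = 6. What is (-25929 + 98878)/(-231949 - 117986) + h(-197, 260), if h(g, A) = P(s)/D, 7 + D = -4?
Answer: -2902049/3849285 ≈ -0.75392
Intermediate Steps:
D = -11 (D = -7 - 4 = -11)
h(g, A) = -6/11 (h(g, A) = 6/(-11) = -1/11*6 = -6/11)
(-25929 + 98878)/(-231949 - 117986) + h(-197, 260) = (-25929 + 98878)/(-231949 - 117986) - 6/11 = 72949/(-349935) - 6/11 = 72949*(-1/349935) - 6/11 = -72949/349935 - 6/11 = -2902049/3849285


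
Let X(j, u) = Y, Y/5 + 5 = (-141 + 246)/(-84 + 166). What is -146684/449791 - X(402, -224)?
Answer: 673903187/36882862 ≈ 18.271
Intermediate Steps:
Y = -1525/82 (Y = -25 + 5*((-141 + 246)/(-84 + 166)) = -25 + 5*(105/82) = -25 + 525/82 = -1525/82 ≈ -18.598)
X(j, u) = -1525/82
-146684/449791 - X(402, -224) = -146684/449791 - 1*(-1525/82) = -146684*1/449791 + 1525/82 = -146684/449791 + 1525/82 = 673903187/36882862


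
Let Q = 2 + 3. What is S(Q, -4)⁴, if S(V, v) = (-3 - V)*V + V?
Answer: 1500625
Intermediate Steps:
Q = 5
S(V, v) = V + V*(-3 - V) (S(V, v) = V*(-3 - V) + V = V + V*(-3 - V))
S(Q, -4)⁴ = (-1*5*(2 + 5))⁴ = (-1*5*7)⁴ = (-35)⁴ = 1500625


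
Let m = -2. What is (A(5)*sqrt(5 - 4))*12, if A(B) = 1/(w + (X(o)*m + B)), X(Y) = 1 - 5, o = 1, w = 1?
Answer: 6/7 ≈ 0.85714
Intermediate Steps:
X(Y) = -4
A(B) = 1/(9 + B) (A(B) = 1/(1 + (-4*(-2) + B)) = 1/(1 + (8 + B)) = 1/(9 + B))
(A(5)*sqrt(5 - 4))*12 = (sqrt(5 - 4)/(9 + 5))*12 = (sqrt(1)/14)*12 = ((1/14)*1)*12 = (1/14)*12 = 6/7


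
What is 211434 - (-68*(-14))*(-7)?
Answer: 218098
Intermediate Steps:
211434 - (-68*(-14))*(-7) = 211434 - 952*(-7) = 211434 - 1*(-6664) = 211434 + 6664 = 218098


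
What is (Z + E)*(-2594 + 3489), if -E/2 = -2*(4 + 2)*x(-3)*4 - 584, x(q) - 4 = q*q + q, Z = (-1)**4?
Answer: 1905455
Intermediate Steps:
Z = 1
x(q) = 4 + q + q**2 (x(q) = 4 + (q*q + q) = 4 + (q**2 + q) = 4 + (q + q**2) = 4 + q + q**2)
E = 2128 (E = -2*(-2*(4 + 2)*(4 - 3 + (-3)**2)*4 - 584) = -2*(-12*(4 - 3 + 9)*4 - 584) = -2*(-12*10*4 - 584) = -2*(-2*60*4 - 584) = -2*(-120*4 - 584) = -2*(-480 - 584) = -2*(-1064) = 2128)
(Z + E)*(-2594 + 3489) = (1 + 2128)*(-2594 + 3489) = 2129*895 = 1905455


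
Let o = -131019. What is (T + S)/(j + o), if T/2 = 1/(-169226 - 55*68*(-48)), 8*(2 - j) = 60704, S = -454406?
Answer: 2338827681/713399935 ≈ 3.2784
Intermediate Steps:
j = -7586 (j = 2 - ⅛*60704 = 2 - 7588 = -7586)
T = 1/5147 (T = 2/(-169226 - 55*68*(-48)) = 2/(-169226 - 3740*(-48)) = 2/(-169226 + 179520) = 2/10294 = 2*(1/10294) = 1/5147 ≈ 0.00019429)
(T + S)/(j + o) = (1/5147 - 454406)/(-7586 - 131019) = -2338827681/5147/(-138605) = -2338827681/5147*(-1/138605) = 2338827681/713399935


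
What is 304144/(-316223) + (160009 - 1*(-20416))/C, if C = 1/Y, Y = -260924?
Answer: -14886897431936244/316223 ≈ -4.7077e+10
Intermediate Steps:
C = -1/260924 (C = 1/(-260924) = -1/260924 ≈ -3.8325e-6)
304144/(-316223) + (160009 - 1*(-20416))/C = 304144/(-316223) + (160009 - 1*(-20416))/(-1/260924) = 304144*(-1/316223) + (160009 + 20416)*(-260924) = -304144/316223 + 180425*(-260924) = -304144/316223 - 47077212700 = -14886897431936244/316223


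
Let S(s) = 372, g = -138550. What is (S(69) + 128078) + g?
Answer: -10100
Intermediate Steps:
(S(69) + 128078) + g = (372 + 128078) - 138550 = 128450 - 138550 = -10100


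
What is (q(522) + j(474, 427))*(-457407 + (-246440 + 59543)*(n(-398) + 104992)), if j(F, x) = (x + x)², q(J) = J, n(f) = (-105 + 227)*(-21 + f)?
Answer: -7348991626935630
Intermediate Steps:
n(f) = -2562 + 122*f (n(f) = 122*(-21 + f) = -2562 + 122*f)
j(F, x) = 4*x² (j(F, x) = (2*x)² = 4*x²)
(q(522) + j(474, 427))*(-457407 + (-246440 + 59543)*(n(-398) + 104992)) = (522 + 4*427²)*(-457407 + (-246440 + 59543)*((-2562 + 122*(-398)) + 104992)) = (522 + 4*182329)*(-457407 - 186897*((-2562 - 48556) + 104992)) = (522 + 729316)*(-457407 - 186897*(-51118 + 104992)) = 729838*(-457407 - 186897*53874) = 729838*(-457407 - 10068888978) = 729838*(-10069346385) = -7348991626935630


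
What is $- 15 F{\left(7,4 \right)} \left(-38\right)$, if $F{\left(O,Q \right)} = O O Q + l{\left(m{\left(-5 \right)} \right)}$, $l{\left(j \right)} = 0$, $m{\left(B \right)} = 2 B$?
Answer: $111720$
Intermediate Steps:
$F{\left(O,Q \right)} = Q O^{2}$ ($F{\left(O,Q \right)} = O O Q + 0 = O^{2} Q + 0 = Q O^{2} + 0 = Q O^{2}$)
$- 15 F{\left(7,4 \right)} \left(-38\right) = - 15 \cdot 4 \cdot 7^{2} \left(-38\right) = - 15 \cdot 4 \cdot 49 \left(-38\right) = \left(-15\right) 196 \left(-38\right) = \left(-2940\right) \left(-38\right) = 111720$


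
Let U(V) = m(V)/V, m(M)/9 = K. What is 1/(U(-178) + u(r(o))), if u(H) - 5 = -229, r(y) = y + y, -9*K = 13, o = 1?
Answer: -178/39859 ≈ -0.0044657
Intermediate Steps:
K = -13/9 (K = -⅑*13 = -13/9 ≈ -1.4444)
r(y) = 2*y
m(M) = -13 (m(M) = 9*(-13/9) = -13)
u(H) = -224 (u(H) = 5 - 229 = -224)
U(V) = -13/V
1/(U(-178) + u(r(o))) = 1/(-13/(-178) - 224) = 1/(-13*(-1/178) - 224) = 1/(13/178 - 224) = 1/(-39859/178) = -178/39859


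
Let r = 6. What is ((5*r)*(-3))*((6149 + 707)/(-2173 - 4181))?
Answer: 34280/353 ≈ 97.110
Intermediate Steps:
((5*r)*(-3))*((6149 + 707)/(-2173 - 4181)) = ((5*6)*(-3))*((6149 + 707)/(-2173 - 4181)) = (30*(-3))*(6856/(-6354)) = -617040*(-1)/6354 = -90*(-3428/3177) = 34280/353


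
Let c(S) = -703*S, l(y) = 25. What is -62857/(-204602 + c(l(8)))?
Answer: 62857/222177 ≈ 0.28291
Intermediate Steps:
-62857/(-204602 + c(l(8))) = -62857/(-204602 - 703*25) = -62857/(-204602 - 17575) = -62857/(-222177) = -62857*(-1/222177) = 62857/222177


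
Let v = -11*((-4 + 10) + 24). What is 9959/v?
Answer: -9959/330 ≈ -30.179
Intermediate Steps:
v = -330 (v = -11*(6 + 24) = -11*30 = -330)
9959/v = 9959/(-330) = 9959*(-1/330) = -9959/330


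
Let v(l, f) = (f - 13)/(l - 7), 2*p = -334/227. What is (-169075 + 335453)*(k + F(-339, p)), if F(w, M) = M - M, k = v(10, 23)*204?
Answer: 113137040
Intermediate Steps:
p = -167/227 (p = (-334/227)/2 = (-334*1/227)/2 = (½)*(-334/227) = -167/227 ≈ -0.73568)
v(l, f) = (-13 + f)/(-7 + l)
k = 680 (k = ((-13 + 23)/(-7 + 10))*204 = (10/3)*204 = 680)
F(w, M) = 0
(-169075 + 335453)*(k + F(-339, p)) = (-169075 + 335453)*(680 + 0) = 166378*680 = 113137040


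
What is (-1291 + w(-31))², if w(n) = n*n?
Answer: 108900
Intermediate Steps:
w(n) = n²
(-1291 + w(-31))² = (-1291 + (-31)²)² = (-1291 + 961)² = (-330)² = 108900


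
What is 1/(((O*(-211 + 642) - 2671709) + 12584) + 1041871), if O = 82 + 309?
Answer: -1/1448733 ≈ -6.9026e-7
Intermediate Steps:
O = 391
1/(((O*(-211 + 642) - 2671709) + 12584) + 1041871) = 1/(((391*(-211 + 642) - 2671709) + 12584) + 1041871) = 1/(((391*431 - 2671709) + 12584) + 1041871) = 1/(((168521 - 2671709) + 12584) + 1041871) = 1/((-2503188 + 12584) + 1041871) = 1/(-2490604 + 1041871) = 1/(-1448733) = -1/1448733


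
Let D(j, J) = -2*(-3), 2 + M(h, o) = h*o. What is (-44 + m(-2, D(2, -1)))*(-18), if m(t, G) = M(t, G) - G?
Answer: 1152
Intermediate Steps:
M(h, o) = -2 + h*o
D(j, J) = 6
m(t, G) = -2 - G + G*t (m(t, G) = (-2 + t*G) - G = (-2 + G*t) - G = -2 - G + G*t)
(-44 + m(-2, D(2, -1)))*(-18) = (-44 + (-2 - 1*6 + 6*(-2)))*(-18) = (-44 + (-2 - 6 - 12))*(-18) = (-44 - 20)*(-18) = -64*(-18) = 1152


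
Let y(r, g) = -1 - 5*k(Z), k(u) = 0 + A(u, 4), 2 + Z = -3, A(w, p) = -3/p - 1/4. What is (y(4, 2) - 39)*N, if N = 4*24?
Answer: -3360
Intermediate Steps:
N = 96
A(w, p) = -¼ - 3/p (A(w, p) = -3/p - 1*¼ = -3/p - ¼ = -¼ - 3/p)
Z = -5 (Z = -2 - 3 = -5)
k(u) = -1 (k(u) = 0 + (¼)*(-12 - 1*4)/4 = 0 + (¼)*(¼)*(-12 - 4) = 0 + (¼)*(¼)*(-16) = 0 - 1 = -1)
y(r, g) = 4 (y(r, g) = -1 - 5*(-1) = -1 - 1*(-5) = -1 + 5 = 4)
(y(4, 2) - 39)*N = (4 - 39)*96 = -35*96 = -3360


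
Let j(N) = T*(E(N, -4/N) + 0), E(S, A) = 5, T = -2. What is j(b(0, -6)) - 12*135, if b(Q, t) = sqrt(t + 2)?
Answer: -1630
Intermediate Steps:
b(Q, t) = sqrt(2 + t)
j(N) = -10 (j(N) = -2*(5 + 0) = -2*5 = -10)
j(b(0, -6)) - 12*135 = -10 - 12*135 = -10 - 1*1620 = -10 - 1620 = -1630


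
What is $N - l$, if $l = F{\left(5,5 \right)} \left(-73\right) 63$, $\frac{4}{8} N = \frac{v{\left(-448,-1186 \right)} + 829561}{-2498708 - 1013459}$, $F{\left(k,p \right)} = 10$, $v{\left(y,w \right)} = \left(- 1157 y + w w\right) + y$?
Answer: $\frac{161519052240}{3512167} \approx 45988.0$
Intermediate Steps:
$v{\left(y,w \right)} = w^{2} - 1156 y$ ($v{\left(y,w \right)} = \left(- 1157 y + w^{2}\right) + y = \left(w^{2} - 1157 y\right) + y = w^{2} - 1156 y$)
$N = - \frac{5508090}{3512167}$ ($N = 2 \frac{\left(\left(-1186\right)^{2} - -517888\right) + 829561}{-2498708 - 1013459} = 2 \frac{\left(1406596 + 517888\right) + 829561}{-3512167} = 2 \left(1924484 + 829561\right) \left(- \frac{1}{3512167}\right) = 2 \cdot 2754045 \left(- \frac{1}{3512167}\right) = 2 \left(- \frac{2754045}{3512167}\right) = - \frac{5508090}{3512167} \approx -1.5683$)
$l = -45990$ ($l = 10 \left(-73\right) 63 = \left(-730\right) 63 = -45990$)
$N - l = - \frac{5508090}{3512167} - -45990 = - \frac{5508090}{3512167} + 45990 = \frac{161519052240}{3512167}$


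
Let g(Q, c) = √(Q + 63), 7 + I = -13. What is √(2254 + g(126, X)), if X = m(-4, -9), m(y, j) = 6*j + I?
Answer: √(2254 + 3*√21) ≈ 47.621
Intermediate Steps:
I = -20 (I = -7 - 13 = -20)
m(y, j) = -20 + 6*j (m(y, j) = 6*j - 20 = -20 + 6*j)
X = -74 (X = -20 + 6*(-9) = -20 - 54 = -74)
g(Q, c) = √(63 + Q)
√(2254 + g(126, X)) = √(2254 + √(63 + 126)) = √(2254 + √189) = √(2254 + 3*√21)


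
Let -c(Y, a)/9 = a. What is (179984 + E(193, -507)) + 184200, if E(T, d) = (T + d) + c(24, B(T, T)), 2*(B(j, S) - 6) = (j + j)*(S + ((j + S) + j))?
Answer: -977148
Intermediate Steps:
B(j, S) = 6 + j*(2*S + 2*j) (B(j, S) = 6 + ((j + j)*(S + ((j + S) + j)))/2 = 6 + ((2*j)*(S + ((S + j) + j)))/2 = 6 + ((2*j)*(S + (S + 2*j)))/2 = 6 + ((2*j)*(2*S + 2*j))/2 = 6 + (2*j*(2*S + 2*j))/2 = 6 + j*(2*S + 2*j))
c(Y, a) = -9*a
E(T, d) = -54 + T + d - 36*T² (E(T, d) = (T + d) - 9*(6 + 2*T² + 2*T*T) = (T + d) - 9*(6 + 2*T² + 2*T²) = (T + d) - 9*(6 + 4*T²) = (T + d) + (-54 - 36*T²) = -54 + T + d - 36*T²)
(179984 + E(193, -507)) + 184200 = (179984 + (-54 + 193 - 507 - 36*193²)) + 184200 = (179984 + (-54 + 193 - 507 - 36*37249)) + 184200 = (179984 + (-54 + 193 - 507 - 1340964)) + 184200 = (179984 - 1341332) + 184200 = -1161348 + 184200 = -977148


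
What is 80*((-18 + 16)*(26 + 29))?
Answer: -8800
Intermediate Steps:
80*((-18 + 16)*(26 + 29)) = 80*(-2*55) = 80*(-110) = -8800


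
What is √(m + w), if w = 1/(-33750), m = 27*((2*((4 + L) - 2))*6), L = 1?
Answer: √196829994/450 ≈ 31.177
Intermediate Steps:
m = 972 (m = 27*((2*((4 + 1) - 2))*6) = 27*((2*(5 - 2))*6) = 27*((2*3)*6) = 27*(6*6) = 27*36 = 972)
w = -1/33750 ≈ -2.9630e-5
√(m + w) = √(972 - 1/33750) = √(32804999/33750) = √196829994/450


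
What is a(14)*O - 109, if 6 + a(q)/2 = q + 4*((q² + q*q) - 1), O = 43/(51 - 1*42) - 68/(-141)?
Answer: 2316431/141 ≈ 16429.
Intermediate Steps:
O = 2225/423 (O = 43/(51 - 42) - 68*(-1/141) = 43/9 + 68/141 = 2225/423 ≈ 5.2600)
a(q) = -20 + 2*q + 16*q² (a(q) = -12 + 2*(q + 4*((q² + q*q) - 1)) = -12 + 2*(q + 4*((q² + q²) - 1)) = -12 + 2*(q + 4*(2*q² - 1)) = -12 + 2*(q + 4*(-1 + 2*q²)) = -12 + 2*(q + (-4 + 8*q²)) = -12 + 2*(-4 + q + 8*q²) = -12 + (-8 + 2*q + 16*q²) = -20 + 2*q + 16*q²)
a(14)*O - 109 = (-20 + 2*14 + 16*14²)*(2225/423) - 109 = (-20 + 28 + 16*196)*(2225/423) - 109 = (-20 + 28 + 3136)*(2225/423) - 109 = 3144*(2225/423) - 109 = 2331800/141 - 109 = 2316431/141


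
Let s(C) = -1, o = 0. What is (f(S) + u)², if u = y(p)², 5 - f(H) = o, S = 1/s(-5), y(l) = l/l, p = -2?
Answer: 36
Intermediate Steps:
y(l) = 1
S = -1 (S = 1/(-1) = -1)
f(H) = 5 (f(H) = 5 - 1*0 = 5 + 0 = 5)
u = 1 (u = 1² = 1)
(f(S) + u)² = (5 + 1)² = 6² = 36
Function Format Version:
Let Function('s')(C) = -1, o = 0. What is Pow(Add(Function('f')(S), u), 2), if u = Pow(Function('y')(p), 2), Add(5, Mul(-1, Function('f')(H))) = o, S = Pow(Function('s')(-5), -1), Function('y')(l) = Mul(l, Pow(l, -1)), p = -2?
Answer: 36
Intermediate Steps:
Function('y')(l) = 1
S = -1 (S = Pow(-1, -1) = -1)
Function('f')(H) = 5 (Function('f')(H) = Add(5, Mul(-1, 0)) = Add(5, 0) = 5)
u = 1 (u = Pow(1, 2) = 1)
Pow(Add(Function('f')(S), u), 2) = Pow(Add(5, 1), 2) = Pow(6, 2) = 36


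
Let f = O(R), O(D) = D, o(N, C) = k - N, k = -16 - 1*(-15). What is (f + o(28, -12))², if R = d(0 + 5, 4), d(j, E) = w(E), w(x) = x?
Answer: 625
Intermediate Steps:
d(j, E) = E
k = -1 (k = -16 + 15 = -1)
o(N, C) = -1 - N
R = 4
f = 4
(f + o(28, -12))² = (4 + (-1 - 1*28))² = (4 + (-1 - 28))² = (4 - 29)² = (-25)² = 625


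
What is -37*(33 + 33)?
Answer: -2442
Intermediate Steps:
-37*(33 + 33) = -37*66 = -2442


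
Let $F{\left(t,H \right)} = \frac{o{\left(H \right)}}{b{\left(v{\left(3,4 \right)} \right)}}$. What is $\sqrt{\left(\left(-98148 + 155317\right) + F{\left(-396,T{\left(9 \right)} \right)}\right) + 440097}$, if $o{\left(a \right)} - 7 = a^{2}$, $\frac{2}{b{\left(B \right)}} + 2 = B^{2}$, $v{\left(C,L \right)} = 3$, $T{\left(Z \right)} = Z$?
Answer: $3 \sqrt{55286} \approx 705.39$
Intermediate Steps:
$b{\left(B \right)} = \frac{2}{-2 + B^{2}}$
$o{\left(a \right)} = 7 + a^{2}$
$F{\left(t,H \right)} = \frac{49}{2} + \frac{7 H^{2}}{2}$ ($F{\left(t,H \right)} = \frac{7 + H^{2}}{2 \frac{1}{-2 + 3^{2}}} = \frac{7 + H^{2}}{2 \frac{1}{-2 + 9}} = \frac{7 + H^{2}}{2 \cdot \frac{1}{7}} = \frac{7 + H^{2}}{\frac{2}{7}} = \left(7 + H^{2}\right) \frac{7}{2} = \frac{49}{2} + \frac{7 H^{2}}{2}$)
$\sqrt{\left(\left(-98148 + 155317\right) + F{\left(-396,T{\left(9 \right)} \right)}\right) + 440097} = \sqrt{\left(\left(-98148 + 155317\right) + \left(\frac{49}{2} + \frac{7 \cdot 9^{2}}{2}\right)\right) + 440097} = \sqrt{\left(57169 + \left(\frac{49}{2} + \frac{7}{2} \cdot 81\right)\right) + 440097} = \sqrt{\left(57169 + \left(\frac{49}{2} + \frac{567}{2}\right)\right) + 440097} = \sqrt{\left(57169 + 308\right) + 440097} = \sqrt{57477 + 440097} = \sqrt{497574} = 3 \sqrt{55286}$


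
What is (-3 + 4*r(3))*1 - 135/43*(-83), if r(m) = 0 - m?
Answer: 10560/43 ≈ 245.58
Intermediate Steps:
r(m) = -m
(-3 + 4*r(3))*1 - 135/43*(-83) = (-3 + 4*(-1*3))*1 - 135/43*(-83) = (-3 + 4*(-3))*1 - 135*1/43*(-83) = (-3 - 12)*1 - 135/43*(-83) = -15*1 + 11205/43 = -15 + 11205/43 = 10560/43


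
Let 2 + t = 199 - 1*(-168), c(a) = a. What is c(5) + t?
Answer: 370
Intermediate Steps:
t = 365 (t = -2 + (199 - 1*(-168)) = -2 + (199 + 168) = -2 + 367 = 365)
c(5) + t = 5 + 365 = 370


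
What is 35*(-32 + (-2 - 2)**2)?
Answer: -560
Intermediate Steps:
35*(-32 + (-2 - 2)**2) = 35*(-32 + (-4)**2) = 35*(-32 + 16) = 35*(-16) = -560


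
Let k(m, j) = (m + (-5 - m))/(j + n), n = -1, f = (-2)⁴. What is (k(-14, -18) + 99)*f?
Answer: 30176/19 ≈ 1588.2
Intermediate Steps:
f = 16
k(m, j) = -5/(-1 + j) (k(m, j) = (m + (-5 - m))/(j - 1) = -5/(-1 + j))
(k(-14, -18) + 99)*f = (-5/(-1 - 18) + 99)*16 = (-5/(-19) + 99)*16 = (-5*(-1/19) + 99)*16 = (5/19 + 99)*16 = (1886/19)*16 = 30176/19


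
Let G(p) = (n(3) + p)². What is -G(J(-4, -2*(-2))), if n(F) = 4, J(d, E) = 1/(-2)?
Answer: -49/4 ≈ -12.250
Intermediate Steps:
J(d, E) = -½
G(p) = (4 + p)²
-G(J(-4, -2*(-2))) = -(4 - ½)² = -(7/2)² = -1*49/4 = -49/4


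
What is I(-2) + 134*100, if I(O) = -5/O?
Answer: 26805/2 ≈ 13403.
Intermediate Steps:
I(-2) + 134*100 = -5/(-2) + 134*100 = -5*(-½) + 13400 = 5/2 + 13400 = 26805/2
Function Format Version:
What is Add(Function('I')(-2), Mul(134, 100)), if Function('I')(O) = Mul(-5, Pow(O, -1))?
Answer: Rational(26805, 2) ≈ 13403.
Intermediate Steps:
Add(Function('I')(-2), Mul(134, 100)) = Add(Mul(-5, Pow(-2, -1)), Mul(134, 100)) = Add(Mul(-5, Rational(-1, 2)), 13400) = Add(Rational(5, 2), 13400) = Rational(26805, 2)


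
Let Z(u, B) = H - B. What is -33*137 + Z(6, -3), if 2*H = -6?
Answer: -4521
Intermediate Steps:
H = -3 (H = (½)*(-6) = -3)
Z(u, B) = -3 - B
-33*137 + Z(6, -3) = -33*137 + (-3 - 1*(-3)) = -4521 + (-3 + 3) = -4521 + 0 = -4521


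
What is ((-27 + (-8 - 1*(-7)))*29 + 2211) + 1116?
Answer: 2515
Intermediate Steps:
((-27 + (-8 - 1*(-7)))*29 + 2211) + 1116 = ((-27 + (-8 + 7))*29 + 2211) + 1116 = ((-27 - 1)*29 + 2211) + 1116 = (-28*29 + 2211) + 1116 = (-812 + 2211) + 1116 = 1399 + 1116 = 2515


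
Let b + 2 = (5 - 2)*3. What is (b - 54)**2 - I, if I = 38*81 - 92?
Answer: -777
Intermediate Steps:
b = 7 (b = -2 + (5 - 2)*3 = -2 + 3*3 = -2 + 9 = 7)
I = 2986 (I = 3078 - 92 = 2986)
(b - 54)**2 - I = (7 - 54)**2 - 1*2986 = (-47)**2 - 2986 = 2209 - 2986 = -777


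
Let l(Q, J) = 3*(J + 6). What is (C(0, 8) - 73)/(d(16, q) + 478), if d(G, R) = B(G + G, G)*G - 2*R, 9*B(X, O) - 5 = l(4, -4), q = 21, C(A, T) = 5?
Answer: -153/1025 ≈ -0.14927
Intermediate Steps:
l(Q, J) = 18 + 3*J (l(Q, J) = 3*(6 + J) = 18 + 3*J)
B(X, O) = 11/9 (B(X, O) = 5/9 + (18 + 3*(-4))/9 = 5/9 + (18 - 12)/9 = 5/9 + (⅑)*6 = 5/9 + ⅔ = 11/9)
d(G, R) = -2*R + 11*G/9 (d(G, R) = 11*G/9 - 2*R = -2*R + 11*G/9)
(C(0, 8) - 73)/(d(16, q) + 478) = (5 - 73)/((-2*21 + (11/9)*16) + 478) = -68/((-42 + 176/9) + 478) = -68/(-202/9 + 478) = -68/4100/9 = -68*9/4100 = -153/1025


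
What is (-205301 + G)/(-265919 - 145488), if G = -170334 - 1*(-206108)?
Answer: 169527/411407 ≈ 0.41207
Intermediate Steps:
G = 35774 (G = -170334 + 206108 = 35774)
(-205301 + G)/(-265919 - 145488) = (-205301 + 35774)/(-265919 - 145488) = -169527/(-411407) = -169527*(-1/411407) = 169527/411407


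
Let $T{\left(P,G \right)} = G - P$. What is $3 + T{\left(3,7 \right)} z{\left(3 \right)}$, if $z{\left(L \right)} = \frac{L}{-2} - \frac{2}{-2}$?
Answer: $1$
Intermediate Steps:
$z{\left(L \right)} = 1 - \frac{L}{2}$ ($z{\left(L \right)} = L \left(- \frac{1}{2}\right) - -1 = - \frac{L}{2} + 1 = 1 - \frac{L}{2}$)
$3 + T{\left(3,7 \right)} z{\left(3 \right)} = 3 + \left(7 - 3\right) \left(1 - \frac{3}{2}\right) = 3 + 4 \left(- \frac{1}{2}\right) = 3 - 2 = 1$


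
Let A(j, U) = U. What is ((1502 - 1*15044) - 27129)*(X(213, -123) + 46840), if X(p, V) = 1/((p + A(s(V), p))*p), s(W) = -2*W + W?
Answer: -19206508834999/10082 ≈ -1.9050e+9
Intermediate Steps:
s(W) = -W
X(p, V) = 1/(2*p**2) (X(p, V) = 1/((p + p)*p) = 1/(((2*p))*p) = (1/(2*p))/p = 1/(2*p**2))
((1502 - 1*15044) - 27129)*(X(213, -123) + 46840) = ((1502 - 1*15044) - 27129)*((1/2)/213**2 + 46840) = ((1502 - 15044) - 27129)*((1/2)*(1/45369) + 46840) = (-13542 - 27129)*(1/90738 + 46840) = -40671*4250167921/90738 = -19206508834999/10082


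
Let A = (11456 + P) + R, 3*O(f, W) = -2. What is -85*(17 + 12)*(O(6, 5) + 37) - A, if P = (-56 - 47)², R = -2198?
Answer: -328286/3 ≈ -1.0943e+5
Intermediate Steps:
O(f, W) = -⅔ (O(f, W) = (⅓)*(-2) = -⅔)
P = 10609 (P = (-103)² = 10609)
A = 19867 (A = (11456 + 10609) - 2198 = 22065 - 2198 = 19867)
-85*(17 + 12)*(O(6, 5) + 37) - A = -85*(17 + 12)*(-⅔ + 37) - 1*19867 = -2465*109/3 - 19867 = -85*3161/3 - 19867 = -268685/3 - 19867 = -328286/3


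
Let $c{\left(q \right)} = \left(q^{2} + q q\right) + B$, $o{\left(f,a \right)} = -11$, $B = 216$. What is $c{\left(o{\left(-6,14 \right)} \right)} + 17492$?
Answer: $17950$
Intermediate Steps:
$c{\left(q \right)} = 216 + 2 q^{2}$ ($c{\left(q \right)} = \left(q^{2} + q q\right) + 216 = \left(q^{2} + q^{2}\right) + 216 = 2 q^{2} + 216 = 216 + 2 q^{2}$)
$c{\left(o{\left(-6,14 \right)} \right)} + 17492 = \left(216 + 2 \left(-11\right)^{2}\right) + 17492 = \left(216 + 2 \cdot 121\right) + 17492 = \left(216 + 242\right) + 17492 = 458 + 17492 = 17950$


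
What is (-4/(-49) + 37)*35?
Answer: 9085/7 ≈ 1297.9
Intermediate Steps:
(-4/(-49) + 37)*35 = (-4*(-1/49) + 37)*35 = (4/49 + 37)*35 = (1817/49)*35 = 9085/7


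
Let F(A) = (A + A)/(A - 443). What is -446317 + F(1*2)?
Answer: -196825801/441 ≈ -4.4632e+5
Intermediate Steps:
F(A) = 2*A/(-443 + A) (F(A) = (2*A)/(-443 + A) = 2*A/(-443 + A))
-446317 + F(1*2) = -446317 + 2*(1*2)/(-443 + 1*2) = -446317 + 2*2/(-443 + 2) = -446317 + 2*2/(-441) = -446317 + 2*2*(-1/441) = -446317 - 4/441 = -196825801/441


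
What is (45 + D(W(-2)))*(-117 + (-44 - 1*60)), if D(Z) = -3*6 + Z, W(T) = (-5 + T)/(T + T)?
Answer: -25415/4 ≈ -6353.8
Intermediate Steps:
W(T) = (-5 + T)/(2*T) (W(T) = (-5 + T)/((2*T)) = (-5 + T)*(1/(2*T)) = (-5 + T)/(2*T))
D(Z) = -18 + Z
(45 + D(W(-2)))*(-117 + (-44 - 1*60)) = (45 + (-18 + (½)*(-5 - 2)/(-2)))*(-117 + (-44 - 1*60)) = (45 + (-18 + (½)*(-½)*(-7)))*(-117 + (-44 - 60)) = (45 + (-18 + 7/4))*(-117 - 104) = (45 - 65/4)*(-221) = (115/4)*(-221) = -25415/4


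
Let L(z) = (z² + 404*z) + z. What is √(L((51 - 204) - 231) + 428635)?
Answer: √420571 ≈ 648.51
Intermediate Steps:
L(z) = z² + 405*z
√(L((51 - 204) - 231) + 428635) = √(((51 - 204) - 231)*(405 + ((51 - 204) - 231)) + 428635) = √((-153 - 231)*(405 + (-153 - 231)) + 428635) = √(-384*(405 - 384) + 428635) = √(-384*21 + 428635) = √(-8064 + 428635) = √420571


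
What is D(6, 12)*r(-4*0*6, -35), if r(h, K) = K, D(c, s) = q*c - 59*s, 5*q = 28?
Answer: 23604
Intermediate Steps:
q = 28/5 (q = (⅕)*28 = 28/5 ≈ 5.6000)
D(c, s) = -59*s + 28*c/5 (D(c, s) = 28*c/5 - 59*s = -59*s + 28*c/5)
D(6, 12)*r(-4*0*6, -35) = (-59*12 + (28/5)*6)*(-35) = (-708 + 168/5)*(-35) = -3372/5*(-35) = 23604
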